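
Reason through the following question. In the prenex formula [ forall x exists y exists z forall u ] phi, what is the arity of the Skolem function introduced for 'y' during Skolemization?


Quantifier prefix: forall x exists y exists z forall u
'y' is existentially quantified at position 2.
Universal variables preceding it: x
Skolem function arity = 1

1


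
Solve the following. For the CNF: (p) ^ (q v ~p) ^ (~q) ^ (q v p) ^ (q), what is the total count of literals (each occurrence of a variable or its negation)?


Counting literals in each clause:
Clause 1: 1 literal(s)
Clause 2: 2 literal(s)
Clause 3: 1 literal(s)
Clause 4: 2 literal(s)
Clause 5: 1 literal(s)
Total = 7

7


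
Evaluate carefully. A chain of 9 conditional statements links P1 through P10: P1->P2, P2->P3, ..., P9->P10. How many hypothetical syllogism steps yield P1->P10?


With 9 implications in a chain connecting 10 propositions:
P1->P2, P2->P3, ..., P9->P10
Steps needed = (number of implications) - 1 = 9 - 1 = 8

8


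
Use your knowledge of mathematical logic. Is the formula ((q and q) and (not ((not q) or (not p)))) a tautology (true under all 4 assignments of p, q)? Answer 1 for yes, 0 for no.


Check all 4 assignments:
p=0, q=0: 0
p=0, q=1: 0
p=1, q=0: 0
p=1, q=1: 1
Satisfying count = 1/4.
Tautology iff count = 4: no.

0


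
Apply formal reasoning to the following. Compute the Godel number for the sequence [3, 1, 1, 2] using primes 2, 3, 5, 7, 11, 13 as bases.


Encode each element as an exponent of the corresponding prime:
  2^3 = 8
  3^1 = 3
  5^1 = 5
  7^2 = 49
Product = 8 * 3 * 5 * 49 = 5880

5880


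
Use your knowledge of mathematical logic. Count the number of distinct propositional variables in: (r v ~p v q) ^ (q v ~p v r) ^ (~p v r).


Identify each variable that appears in the formula.
Variables found: p, q, r
Count = 3

3


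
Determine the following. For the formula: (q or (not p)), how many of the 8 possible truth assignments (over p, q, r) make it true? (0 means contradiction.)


Check all 8 assignments:
p=0, q=0, r=0: 1
p=0, q=0, r=1: 1
p=0, q=1, r=0: 1
p=0, q=1, r=1: 1
p=1, q=0, r=0: 0
p=1, q=0, r=1: 0
p=1, q=1, r=0: 1
p=1, q=1, r=1: 1
Count of True = 6

6


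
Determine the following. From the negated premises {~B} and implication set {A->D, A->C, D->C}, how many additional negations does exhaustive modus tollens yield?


Initial negated facts: {~B}
Apply modus tollens to closure:
  (no implication fires)
Final negated: {~B}
New negations: {(none)}
Count = 0

0


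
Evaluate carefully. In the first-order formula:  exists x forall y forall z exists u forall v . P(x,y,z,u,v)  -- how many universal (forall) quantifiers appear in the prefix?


Quantifier prefix: exists x forall y forall z exists u forall v
Mark each quantifier type:
  E U U E U
Universal count = 3, Existential count = 2
Asked for universal (forall) quantifiers: 3

3


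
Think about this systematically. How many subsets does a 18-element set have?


The power set of a set with n elements has 2^n elements.
|P(S)| = 2^18 = 262144

262144


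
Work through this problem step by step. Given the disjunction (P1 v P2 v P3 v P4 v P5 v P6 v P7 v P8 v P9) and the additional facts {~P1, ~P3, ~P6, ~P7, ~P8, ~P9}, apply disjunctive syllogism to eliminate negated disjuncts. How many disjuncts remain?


Original disjuncts (9): P1, P2, P3, P4, P5, P6, P7, P8, P9
Negated (eliminate): ~P1, ~P3, ~P6, ~P7, ~P8, ~P9
Remaining disjuncts: P2, P4, P5
Count = 9 - 6 = 3

3


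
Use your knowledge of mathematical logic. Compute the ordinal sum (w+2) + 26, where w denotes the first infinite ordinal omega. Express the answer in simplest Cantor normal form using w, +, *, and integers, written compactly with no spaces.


Compute (w+2) + 26.
Ordinal + is associative but NOT commutative; for finite n>0, n + w = w but w + n stays w+n.
By associativity: (w+2) + 26 = w + (2+26) = w+28.
Result = w+28

w+28


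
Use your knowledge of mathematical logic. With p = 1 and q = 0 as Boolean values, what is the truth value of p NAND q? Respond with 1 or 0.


p = 1, q = 0
Operation: p NAND q
Evaluate: 1 NAND 0 = 1

1


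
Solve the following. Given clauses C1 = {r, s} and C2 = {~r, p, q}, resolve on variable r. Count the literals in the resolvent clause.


Remove r from C1 and ~r from C2.
C1 remainder: {s}
C2 remainder: {p, q}
Union (resolvent): {p, q, s}
Resolvent has 3 literal(s).

3


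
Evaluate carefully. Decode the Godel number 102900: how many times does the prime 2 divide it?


Factorize 102900 by dividing by 2 repeatedly.
Division steps: 2 divides 102900 exactly 2 time(s).
Exponent of 2 = 2

2


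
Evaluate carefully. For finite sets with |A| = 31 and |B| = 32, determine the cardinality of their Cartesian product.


The Cartesian product A x B contains all ordered pairs (a, b).
|A x B| = |A| * |B| = 31 * 32 = 992

992


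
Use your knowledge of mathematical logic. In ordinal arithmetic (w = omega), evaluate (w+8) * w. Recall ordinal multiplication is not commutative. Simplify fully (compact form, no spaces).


Compute (w+8) * w.
Ordinal * is associative and left-distributive over +, but NOT commutative; for finite n>1, n*w = w but w*n stays w*n.
(w+8) * w = sup{(w+8)*k : k<w} = sup{w*k+8} = w^2 (the +8 tail is absorbed in the limit).
Result = w^2

w^2


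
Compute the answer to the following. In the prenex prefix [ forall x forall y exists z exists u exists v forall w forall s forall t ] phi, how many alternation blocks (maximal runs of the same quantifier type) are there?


Quantifier-type sequence: A A E E E A A A  (A=forall, E=exists)
Group into maximal same-type runs:
  Ax2 | Ex3 | Ax3
Number of blocks = 3

3


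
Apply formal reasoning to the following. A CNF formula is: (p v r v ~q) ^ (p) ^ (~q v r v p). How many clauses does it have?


A CNF formula is a conjunction of clauses.
Clauses are separated by ^.
Counting the conjuncts: 3 clauses.

3


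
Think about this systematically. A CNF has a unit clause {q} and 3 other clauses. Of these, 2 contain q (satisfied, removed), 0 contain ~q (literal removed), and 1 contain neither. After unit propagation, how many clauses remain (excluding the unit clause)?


Satisfied (removed): 2
Shortened (remain): 0
Unchanged (remain): 1
Remaining = 0 + 1 = 1

1


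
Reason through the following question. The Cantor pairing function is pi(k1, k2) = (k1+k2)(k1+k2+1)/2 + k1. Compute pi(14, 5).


k1 + k2 = 19
(k1+k2)(k1+k2+1)/2 = 19 * 20 / 2 = 190
pi = 190 + 14 = 204

204


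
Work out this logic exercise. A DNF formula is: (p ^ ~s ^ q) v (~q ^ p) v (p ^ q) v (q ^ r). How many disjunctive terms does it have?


A DNF formula is a disjunction of terms (conjunctions).
Terms are separated by v.
Counting the disjuncts: 4 terms.

4


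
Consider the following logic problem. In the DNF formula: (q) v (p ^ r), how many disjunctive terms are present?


A DNF formula is a disjunction of terms (conjunctions).
Terms are separated by v.
Counting the disjuncts: 2 terms.

2


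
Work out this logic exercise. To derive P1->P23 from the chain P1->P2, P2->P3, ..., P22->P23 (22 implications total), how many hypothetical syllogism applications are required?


With 22 implications in a chain connecting 23 propositions:
P1->P2, P2->P3, ..., P22->P23
Steps needed = (number of implications) - 1 = 22 - 1 = 21

21


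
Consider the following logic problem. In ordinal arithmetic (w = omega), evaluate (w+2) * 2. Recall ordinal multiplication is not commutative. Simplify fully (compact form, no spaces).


Compute (w+2) * 2.
Ordinal * is associative and left-distributive over +, but NOT commutative; for finite n>1, n*w = w but w*n stays w*n.
(w+2) * 2 = (w+2) repeated 2 times. Each intermediate +2 is absorbed by the following w; only the last survives: w*2+2.
Result = w*2+2

w*2+2


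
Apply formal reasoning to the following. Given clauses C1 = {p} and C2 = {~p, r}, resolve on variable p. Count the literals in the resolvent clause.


Remove p from C1 and ~p from C2.
C1 remainder: {}
C2 remainder: {r}
Union (resolvent): {r}
Resolvent has 1 literal(s).

1


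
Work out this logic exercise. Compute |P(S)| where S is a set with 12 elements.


The power set of a set with n elements has 2^n elements.
|P(S)| = 2^12 = 4096

4096


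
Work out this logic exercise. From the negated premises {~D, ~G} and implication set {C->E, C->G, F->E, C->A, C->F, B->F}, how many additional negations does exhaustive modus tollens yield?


Initial negated facts: {~D, ~G}
Apply modus tollens to closure:
  ~G and C->G  =>  ~C
Final negated: {~C, ~D, ~G}
New negations: {~C}
Count = 1

1


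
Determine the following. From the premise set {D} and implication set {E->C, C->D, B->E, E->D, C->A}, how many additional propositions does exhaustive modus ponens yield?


Initial facts: {D}
Apply modus ponens to closure:
  (no implication fires)
Final known: {D}
New propositions: {(none)}
Count = 0

0


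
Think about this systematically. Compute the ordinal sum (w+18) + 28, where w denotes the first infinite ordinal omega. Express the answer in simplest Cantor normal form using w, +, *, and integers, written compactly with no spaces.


Compute (w+18) + 28.
Ordinal + is associative but NOT commutative; for finite n>0, n + w = w but w + n stays w+n.
By associativity: (w+18) + 28 = w + (18+28) = w+46.
Result = w+46

w+46


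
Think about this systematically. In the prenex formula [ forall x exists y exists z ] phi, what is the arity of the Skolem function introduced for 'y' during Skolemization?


Quantifier prefix: forall x exists y exists z
'y' is existentially quantified at position 2.
Universal variables preceding it: x
Skolem function arity = 1

1


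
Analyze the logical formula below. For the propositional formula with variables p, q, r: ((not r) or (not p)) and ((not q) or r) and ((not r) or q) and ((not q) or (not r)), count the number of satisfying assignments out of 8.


Evaluate all 8 assignments for p, q, r:
p=0, q=0, r=0: 1
p=0, q=0, r=1: 0
p=0, q=1, r=0: 0
p=0, q=1, r=1: 0
p=1, q=0, r=0: 1
p=1, q=0, r=1: 0
p=1, q=1, r=0: 0
p=1, q=1, r=1: 0
Satisfying count = 2

2


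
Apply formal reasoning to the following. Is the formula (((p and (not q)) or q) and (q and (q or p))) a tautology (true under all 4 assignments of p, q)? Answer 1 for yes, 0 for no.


Check all 4 assignments:
p=0, q=0: 0
p=0, q=1: 1
p=1, q=0: 0
p=1, q=1: 1
Satisfying count = 2/4.
Tautology iff count = 4: no.

0


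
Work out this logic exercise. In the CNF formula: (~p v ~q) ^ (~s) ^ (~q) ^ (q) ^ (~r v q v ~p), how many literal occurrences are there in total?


Counting literals in each clause:
Clause 1: 2 literal(s)
Clause 2: 1 literal(s)
Clause 3: 1 literal(s)
Clause 4: 1 literal(s)
Clause 5: 3 literal(s)
Total = 8

8


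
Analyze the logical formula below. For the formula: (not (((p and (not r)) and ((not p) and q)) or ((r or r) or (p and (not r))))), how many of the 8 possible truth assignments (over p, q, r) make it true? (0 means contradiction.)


Check all 8 assignments:
p=0, q=0, r=0: 1
p=0, q=0, r=1: 0
p=0, q=1, r=0: 1
p=0, q=1, r=1: 0
p=1, q=0, r=0: 0
p=1, q=0, r=1: 0
p=1, q=1, r=0: 0
p=1, q=1, r=1: 0
Count of True = 2

2


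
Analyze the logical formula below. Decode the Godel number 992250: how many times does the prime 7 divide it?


Factorize 992250 by dividing by 7 repeatedly.
Division steps: 7 divides 992250 exactly 2 time(s).
Exponent of 7 = 2

2


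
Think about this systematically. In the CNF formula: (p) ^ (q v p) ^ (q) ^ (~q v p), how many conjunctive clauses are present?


A CNF formula is a conjunction of clauses.
Clauses are separated by ^.
Counting the conjuncts: 4 clauses.

4


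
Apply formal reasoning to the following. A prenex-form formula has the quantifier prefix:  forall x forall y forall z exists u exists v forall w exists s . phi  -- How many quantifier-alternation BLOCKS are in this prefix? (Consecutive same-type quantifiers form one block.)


Quantifier-type sequence: A A A E E A E  (A=forall, E=exists)
Group into maximal same-type runs:
  Ax3 | Ex2 | Ax1 | Ex1
Number of blocks = 4

4


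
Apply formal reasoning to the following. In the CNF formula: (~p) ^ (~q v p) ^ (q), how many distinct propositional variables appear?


Identify each variable that appears in the formula.
Variables found: p, q
Count = 2

2


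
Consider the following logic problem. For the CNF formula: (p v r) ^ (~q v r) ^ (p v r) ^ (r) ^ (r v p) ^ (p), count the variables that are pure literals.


Check each variable for pure literal status:
p: pure positive
q: pure negative
r: pure positive
Pure literal count = 3

3


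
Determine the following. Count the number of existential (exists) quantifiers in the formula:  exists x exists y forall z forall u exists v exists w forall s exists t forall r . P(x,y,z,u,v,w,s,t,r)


Quantifier prefix: exists x exists y forall z forall u exists v exists w forall s exists t forall r
Mark each quantifier type:
  E E U U E E U E U
Universal count = 4, Existential count = 5
Asked for existential (exists) quantifiers: 5

5


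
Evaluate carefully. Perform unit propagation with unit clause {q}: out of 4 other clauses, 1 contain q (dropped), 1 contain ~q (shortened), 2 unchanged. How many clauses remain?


Satisfied (removed): 1
Shortened (remain): 1
Unchanged (remain): 2
Remaining = 1 + 2 = 3

3


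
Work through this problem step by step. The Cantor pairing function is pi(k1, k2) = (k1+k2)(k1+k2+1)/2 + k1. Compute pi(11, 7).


k1 + k2 = 18
(k1+k2)(k1+k2+1)/2 = 18 * 19 / 2 = 171
pi = 171 + 11 = 182

182


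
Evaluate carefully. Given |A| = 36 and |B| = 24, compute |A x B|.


The Cartesian product A x B contains all ordered pairs (a, b).
|A x B| = |A| * |B| = 36 * 24 = 864

864


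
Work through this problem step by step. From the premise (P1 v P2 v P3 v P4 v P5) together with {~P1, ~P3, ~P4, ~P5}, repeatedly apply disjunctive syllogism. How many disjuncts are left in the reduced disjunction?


Original disjuncts (5): P1, P2, P3, P4, P5
Negated (eliminate): ~P1, ~P3, ~P4, ~P5
Remaining disjuncts: P2
Count = 5 - 4 = 1

1


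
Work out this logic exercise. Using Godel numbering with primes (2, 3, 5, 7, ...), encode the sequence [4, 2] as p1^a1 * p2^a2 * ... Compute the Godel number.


Encode each element as an exponent of the corresponding prime:
  2^4 = 16
  3^2 = 9
Product = 16 * 9 = 144

144


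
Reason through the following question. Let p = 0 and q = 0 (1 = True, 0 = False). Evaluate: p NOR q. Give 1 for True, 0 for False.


p = 0, q = 0
Operation: p NOR q
Evaluate: 0 NOR 0 = 1

1


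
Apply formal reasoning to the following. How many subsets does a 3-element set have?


The power set of a set with n elements has 2^n elements.
|P(S)| = 2^3 = 8

8


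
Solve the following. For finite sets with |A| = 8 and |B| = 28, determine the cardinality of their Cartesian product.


The Cartesian product A x B contains all ordered pairs (a, b).
|A x B| = |A| * |B| = 8 * 28 = 224

224


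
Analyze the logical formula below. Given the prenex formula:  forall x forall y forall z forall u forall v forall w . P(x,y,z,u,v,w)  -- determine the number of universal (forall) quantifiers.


Quantifier prefix: forall x forall y forall z forall u forall v forall w
Mark each quantifier type:
  U U U U U U
Universal count = 6, Existential count = 0
Asked for universal (forall) quantifiers: 6

6


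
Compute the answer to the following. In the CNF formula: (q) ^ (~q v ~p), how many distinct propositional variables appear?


Identify each variable that appears in the formula.
Variables found: p, q
Count = 2

2


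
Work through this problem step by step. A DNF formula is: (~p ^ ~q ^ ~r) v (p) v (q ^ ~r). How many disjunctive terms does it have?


A DNF formula is a disjunction of terms (conjunctions).
Terms are separated by v.
Counting the disjuncts: 3 terms.

3


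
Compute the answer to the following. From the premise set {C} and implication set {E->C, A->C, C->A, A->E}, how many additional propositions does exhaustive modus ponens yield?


Initial facts: {C}
Apply modus ponens to closure:
  C and C->A  =>  A
  A and A->E  =>  E
Final known: {A, C, E}
New propositions: {A, E}
Count = 2

2


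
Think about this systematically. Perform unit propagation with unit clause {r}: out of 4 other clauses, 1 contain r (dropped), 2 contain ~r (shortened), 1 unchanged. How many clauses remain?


Satisfied (removed): 1
Shortened (remain): 2
Unchanged (remain): 1
Remaining = 2 + 1 = 3

3


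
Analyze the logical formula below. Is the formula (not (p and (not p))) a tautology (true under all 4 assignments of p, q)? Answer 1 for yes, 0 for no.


Check all 4 assignments:
p=0, q=0: 1
p=0, q=1: 1
p=1, q=0: 1
p=1, q=1: 1
Satisfying count = 4/4.
Tautology iff count = 4: yes.

1


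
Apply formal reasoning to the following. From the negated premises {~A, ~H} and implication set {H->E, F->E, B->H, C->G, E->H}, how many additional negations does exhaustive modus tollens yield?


Initial negated facts: {~A, ~H}
Apply modus tollens to closure:
  ~H and B->H  =>  ~B
  ~H and E->H  =>  ~E
  ~E and F->E  =>  ~F
Final negated: {~A, ~B, ~E, ~F, ~H}
New negations: {~B, ~E, ~F}
Count = 3

3


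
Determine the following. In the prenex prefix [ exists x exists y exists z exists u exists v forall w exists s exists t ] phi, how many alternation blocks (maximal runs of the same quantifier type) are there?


Quantifier-type sequence: E E E E E A E E  (A=forall, E=exists)
Group into maximal same-type runs:
  Ex5 | Ax1 | Ex2
Number of blocks = 3

3


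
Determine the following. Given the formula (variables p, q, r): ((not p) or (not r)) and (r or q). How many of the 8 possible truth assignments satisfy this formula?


Evaluate all 8 assignments for p, q, r:
p=0, q=0, r=0: 0
p=0, q=0, r=1: 1
p=0, q=1, r=0: 1
p=0, q=1, r=1: 1
p=1, q=0, r=0: 0
p=1, q=0, r=1: 0
p=1, q=1, r=0: 1
p=1, q=1, r=1: 0
Satisfying count = 4

4


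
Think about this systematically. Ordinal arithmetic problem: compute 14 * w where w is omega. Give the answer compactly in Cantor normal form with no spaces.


Compute 14 * w.
Ordinal * is associative and left-distributive over +, but NOT commutative; for finite n>1, n*w = w but w*n stays w*n.
For finite n>0, n * w = sup{n*k : k<w} = w. So 14 * w = w.
Result = w

w


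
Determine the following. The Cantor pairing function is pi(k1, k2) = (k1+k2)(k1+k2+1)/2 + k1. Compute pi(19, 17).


k1 + k2 = 36
(k1+k2)(k1+k2+1)/2 = 36 * 37 / 2 = 666
pi = 666 + 19 = 685

685


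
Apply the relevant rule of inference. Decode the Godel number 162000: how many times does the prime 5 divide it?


Factorize 162000 by dividing by 5 repeatedly.
Division steps: 5 divides 162000 exactly 3 time(s).
Exponent of 5 = 3

3


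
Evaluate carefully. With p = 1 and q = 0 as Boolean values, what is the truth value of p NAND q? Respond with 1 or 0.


p = 1, q = 0
Operation: p NAND q
Evaluate: 1 NAND 0 = 1

1


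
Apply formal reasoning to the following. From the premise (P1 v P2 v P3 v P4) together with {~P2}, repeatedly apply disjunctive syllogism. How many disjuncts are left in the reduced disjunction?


Original disjuncts (4): P1, P2, P3, P4
Negated (eliminate): ~P2
Remaining disjuncts: P1, P3, P4
Count = 4 - 1 = 3

3


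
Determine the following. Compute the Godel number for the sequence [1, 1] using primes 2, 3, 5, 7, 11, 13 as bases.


Encode each element as an exponent of the corresponding prime:
  2^1 = 2
  3^1 = 3
Product = 2 * 3 = 6

6


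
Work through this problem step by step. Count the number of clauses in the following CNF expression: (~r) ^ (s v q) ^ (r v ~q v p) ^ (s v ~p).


A CNF formula is a conjunction of clauses.
Clauses are separated by ^.
Counting the conjuncts: 4 clauses.

4


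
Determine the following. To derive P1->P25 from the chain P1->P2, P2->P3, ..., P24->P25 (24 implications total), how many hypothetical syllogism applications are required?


With 24 implications in a chain connecting 25 propositions:
P1->P2, P2->P3, ..., P24->P25
Steps needed = (number of implications) - 1 = 24 - 1 = 23

23


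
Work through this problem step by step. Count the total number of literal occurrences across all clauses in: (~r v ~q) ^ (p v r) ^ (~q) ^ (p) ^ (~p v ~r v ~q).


Counting literals in each clause:
Clause 1: 2 literal(s)
Clause 2: 2 literal(s)
Clause 3: 1 literal(s)
Clause 4: 1 literal(s)
Clause 5: 3 literal(s)
Total = 9

9


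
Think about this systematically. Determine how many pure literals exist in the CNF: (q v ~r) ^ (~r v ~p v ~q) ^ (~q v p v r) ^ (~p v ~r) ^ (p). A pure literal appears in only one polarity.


Check each variable for pure literal status:
p: mixed (not pure)
q: mixed (not pure)
r: mixed (not pure)
Pure literal count = 0

0


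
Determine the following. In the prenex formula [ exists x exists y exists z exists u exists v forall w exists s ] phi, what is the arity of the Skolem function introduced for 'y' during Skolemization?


Quantifier prefix: exists x exists y exists z exists u exists v forall w exists s
'y' is existentially quantified at position 2.
No universal quantifiers precede it.
Skolem function arity = 0 (a Skolem constant)

0


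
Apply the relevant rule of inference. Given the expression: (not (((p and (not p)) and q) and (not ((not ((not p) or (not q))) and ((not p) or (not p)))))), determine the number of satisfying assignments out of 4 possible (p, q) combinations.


Check all 4 assignments:
p=0, q=0: 1
p=0, q=1: 1
p=1, q=0: 1
p=1, q=1: 1
Count of True = 4

4


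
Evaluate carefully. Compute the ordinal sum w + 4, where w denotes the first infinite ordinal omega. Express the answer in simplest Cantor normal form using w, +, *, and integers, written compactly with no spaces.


Compute w + 4.
Ordinal + is associative but NOT commutative; for finite n>0, n + w = w but w + n stays w+n.
w + 4 is already in normal form (a successor ordinal beyond w).
Result = w+4

w+4


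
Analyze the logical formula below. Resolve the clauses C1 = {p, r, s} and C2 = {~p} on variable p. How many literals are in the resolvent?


Remove p from C1 and ~p from C2.
C1 remainder: {r, s}
C2 remainder: {}
Union (resolvent): {r, s}
Resolvent has 2 literal(s).

2


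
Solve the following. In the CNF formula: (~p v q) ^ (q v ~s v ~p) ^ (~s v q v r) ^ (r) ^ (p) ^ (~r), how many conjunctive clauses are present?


A CNF formula is a conjunction of clauses.
Clauses are separated by ^.
Counting the conjuncts: 6 clauses.

6


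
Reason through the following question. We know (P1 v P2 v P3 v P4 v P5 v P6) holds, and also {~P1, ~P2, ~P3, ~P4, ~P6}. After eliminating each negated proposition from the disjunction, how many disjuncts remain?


Original disjuncts (6): P1, P2, P3, P4, P5, P6
Negated (eliminate): ~P1, ~P2, ~P3, ~P4, ~P6
Remaining disjuncts: P5
Count = 6 - 5 = 1

1


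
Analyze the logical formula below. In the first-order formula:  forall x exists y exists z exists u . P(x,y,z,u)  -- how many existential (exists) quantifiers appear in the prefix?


Quantifier prefix: forall x exists y exists z exists u
Mark each quantifier type:
  U E E E
Universal count = 1, Existential count = 3
Asked for existential (exists) quantifiers: 3

3


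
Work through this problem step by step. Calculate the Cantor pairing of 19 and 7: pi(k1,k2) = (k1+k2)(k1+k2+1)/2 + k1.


k1 + k2 = 26
(k1+k2)(k1+k2+1)/2 = 26 * 27 / 2 = 351
pi = 351 + 19 = 370

370


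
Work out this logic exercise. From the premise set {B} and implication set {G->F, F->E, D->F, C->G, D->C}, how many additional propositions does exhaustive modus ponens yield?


Initial facts: {B}
Apply modus ponens to closure:
  (no implication fires)
Final known: {B}
New propositions: {(none)}
Count = 0

0


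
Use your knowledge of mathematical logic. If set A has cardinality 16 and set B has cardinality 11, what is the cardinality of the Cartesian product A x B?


The Cartesian product A x B contains all ordered pairs (a, b).
|A x B| = |A| * |B| = 16 * 11 = 176

176


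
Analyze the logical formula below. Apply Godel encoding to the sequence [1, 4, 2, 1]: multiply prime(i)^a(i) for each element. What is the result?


Encode each element as an exponent of the corresponding prime:
  2^1 = 2
  3^4 = 81
  5^2 = 25
  7^1 = 7
Product = 2 * 81 * 25 * 7 = 28350

28350


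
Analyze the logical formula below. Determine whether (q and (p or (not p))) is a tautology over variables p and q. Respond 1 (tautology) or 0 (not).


Check all 4 assignments:
p=0, q=0: 0
p=0, q=1: 1
p=1, q=0: 0
p=1, q=1: 1
Satisfying count = 2/4.
Tautology iff count = 4: no.

0


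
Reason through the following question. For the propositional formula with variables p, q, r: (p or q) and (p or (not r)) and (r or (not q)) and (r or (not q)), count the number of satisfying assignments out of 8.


Evaluate all 8 assignments for p, q, r:
p=0, q=0, r=0: 0
p=0, q=0, r=1: 0
p=0, q=1, r=0: 0
p=0, q=1, r=1: 0
p=1, q=0, r=0: 1
p=1, q=0, r=1: 1
p=1, q=1, r=0: 0
p=1, q=1, r=1: 1
Satisfying count = 3

3


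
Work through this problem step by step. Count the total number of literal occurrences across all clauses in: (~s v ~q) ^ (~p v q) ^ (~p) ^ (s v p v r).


Counting literals in each clause:
Clause 1: 2 literal(s)
Clause 2: 2 literal(s)
Clause 3: 1 literal(s)
Clause 4: 3 literal(s)
Total = 8

8


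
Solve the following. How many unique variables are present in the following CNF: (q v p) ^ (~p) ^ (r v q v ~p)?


Identify each variable that appears in the formula.
Variables found: p, q, r
Count = 3

3


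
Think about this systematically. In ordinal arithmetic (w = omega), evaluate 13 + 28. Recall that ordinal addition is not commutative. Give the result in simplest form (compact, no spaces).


Compute 13 + 28.
Ordinal + is associative but NOT commutative; for finite n>0, n + w = w but w + n stays w+n.
Both operands finite; ordinal + agrees with natural +: 13 + 28 = 41.
Result = 41

41


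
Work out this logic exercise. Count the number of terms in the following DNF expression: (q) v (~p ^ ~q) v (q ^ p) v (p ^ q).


A DNF formula is a disjunction of terms (conjunctions).
Terms are separated by v.
Counting the disjuncts: 4 terms.

4


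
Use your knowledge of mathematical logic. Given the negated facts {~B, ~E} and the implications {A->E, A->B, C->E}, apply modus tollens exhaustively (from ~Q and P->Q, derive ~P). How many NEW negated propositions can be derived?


Initial negated facts: {~B, ~E}
Apply modus tollens to closure:
  ~E and A->E  =>  ~A
  ~E and C->E  =>  ~C
Final negated: {~A, ~B, ~C, ~E}
New negations: {~A, ~C}
Count = 2

2


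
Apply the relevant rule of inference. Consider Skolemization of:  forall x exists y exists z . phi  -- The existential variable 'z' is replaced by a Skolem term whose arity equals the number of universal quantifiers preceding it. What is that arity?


Quantifier prefix: forall x exists y exists z
'z' is existentially quantified at position 3.
Universal variables preceding it: x
Skolem function arity = 1

1


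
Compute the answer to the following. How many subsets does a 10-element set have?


The power set of a set with n elements has 2^n elements.
|P(S)| = 2^10 = 1024

1024


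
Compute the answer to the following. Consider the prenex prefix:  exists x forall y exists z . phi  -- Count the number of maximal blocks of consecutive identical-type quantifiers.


Quantifier-type sequence: E A E  (A=forall, E=exists)
Group into maximal same-type runs:
  Ex1 | Ax1 | Ex1
Number of blocks = 3

3


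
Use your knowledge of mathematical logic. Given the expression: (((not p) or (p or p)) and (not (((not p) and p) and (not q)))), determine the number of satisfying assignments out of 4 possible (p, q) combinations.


Check all 4 assignments:
p=0, q=0: 1
p=0, q=1: 1
p=1, q=0: 1
p=1, q=1: 1
Count of True = 4

4


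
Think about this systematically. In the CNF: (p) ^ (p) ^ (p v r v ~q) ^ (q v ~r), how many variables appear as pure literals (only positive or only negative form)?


Check each variable for pure literal status:
p: pure positive
q: mixed (not pure)
r: mixed (not pure)
Pure literal count = 1

1


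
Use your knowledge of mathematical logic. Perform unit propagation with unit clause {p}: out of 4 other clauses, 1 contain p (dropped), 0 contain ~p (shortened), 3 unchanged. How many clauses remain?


Satisfied (removed): 1
Shortened (remain): 0
Unchanged (remain): 3
Remaining = 0 + 3 = 3

3


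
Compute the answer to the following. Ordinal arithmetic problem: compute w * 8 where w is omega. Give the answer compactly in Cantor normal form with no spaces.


Compute w * 8.
Ordinal * is associative and left-distributive over +, but NOT commutative; for finite n>1, n*w = w but w*n stays w*n.
w * 8 means 8 copies of w concatenated: w*8.
Result = w*8

w*8


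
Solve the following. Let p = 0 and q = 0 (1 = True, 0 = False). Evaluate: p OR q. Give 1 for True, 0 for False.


p = 0, q = 0
Operation: p OR q
Evaluate: 0 OR 0 = 0

0


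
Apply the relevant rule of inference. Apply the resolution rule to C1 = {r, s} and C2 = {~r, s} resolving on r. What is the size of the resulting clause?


Remove r from C1 and ~r from C2.
C1 remainder: {s}
C2 remainder: {s}
Union (resolvent): {s}
Resolvent has 1 literal(s).

1


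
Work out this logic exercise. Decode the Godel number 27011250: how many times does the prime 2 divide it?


Factorize 27011250 by dividing by 2 repeatedly.
Division steps: 2 divides 27011250 exactly 1 time(s).
Exponent of 2 = 1

1


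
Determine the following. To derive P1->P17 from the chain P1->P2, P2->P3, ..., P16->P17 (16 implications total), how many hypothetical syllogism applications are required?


With 16 implications in a chain connecting 17 propositions:
P1->P2, P2->P3, ..., P16->P17
Steps needed = (number of implications) - 1 = 16 - 1 = 15

15


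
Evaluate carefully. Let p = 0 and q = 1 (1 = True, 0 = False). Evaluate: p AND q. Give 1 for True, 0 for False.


p = 0, q = 1
Operation: p AND q
Evaluate: 0 AND 1 = 0

0


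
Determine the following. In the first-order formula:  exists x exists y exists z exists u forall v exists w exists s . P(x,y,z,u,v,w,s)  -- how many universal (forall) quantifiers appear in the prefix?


Quantifier prefix: exists x exists y exists z exists u forall v exists w exists s
Mark each quantifier type:
  E E E E U E E
Universal count = 1, Existential count = 6
Asked for universal (forall) quantifiers: 1

1


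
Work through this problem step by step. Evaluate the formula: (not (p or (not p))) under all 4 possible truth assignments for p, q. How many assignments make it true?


Check all 4 assignments:
p=0, q=0: 0
p=0, q=1: 0
p=1, q=0: 0
p=1, q=1: 0
Count of True = 0

0


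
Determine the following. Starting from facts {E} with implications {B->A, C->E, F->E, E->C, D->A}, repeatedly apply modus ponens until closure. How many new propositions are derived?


Initial facts: {E}
Apply modus ponens to closure:
  E and E->C  =>  C
Final known: {C, E}
New propositions: {C}
Count = 1

1


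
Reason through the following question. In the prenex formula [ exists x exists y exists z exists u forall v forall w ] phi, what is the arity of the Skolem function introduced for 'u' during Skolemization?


Quantifier prefix: exists x exists y exists z exists u forall v forall w
'u' is existentially quantified at position 4.
No universal quantifiers precede it.
Skolem function arity = 0 (a Skolem constant)

0


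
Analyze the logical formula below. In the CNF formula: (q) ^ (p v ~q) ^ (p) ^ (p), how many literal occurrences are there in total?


Counting literals in each clause:
Clause 1: 1 literal(s)
Clause 2: 2 literal(s)
Clause 3: 1 literal(s)
Clause 4: 1 literal(s)
Total = 5

5


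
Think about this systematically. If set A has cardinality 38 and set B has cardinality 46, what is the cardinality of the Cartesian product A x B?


The Cartesian product A x B contains all ordered pairs (a, b).
|A x B| = |A| * |B| = 38 * 46 = 1748

1748


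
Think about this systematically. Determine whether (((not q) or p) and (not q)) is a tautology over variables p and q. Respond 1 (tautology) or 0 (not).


Check all 4 assignments:
p=0, q=0: 1
p=0, q=1: 0
p=1, q=0: 1
p=1, q=1: 0
Satisfying count = 2/4.
Tautology iff count = 4: no.

0


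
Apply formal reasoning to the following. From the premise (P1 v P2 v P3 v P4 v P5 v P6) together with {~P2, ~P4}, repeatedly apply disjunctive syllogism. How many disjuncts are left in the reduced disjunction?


Original disjuncts (6): P1, P2, P3, P4, P5, P6
Negated (eliminate): ~P2, ~P4
Remaining disjuncts: P1, P3, P5, P6
Count = 6 - 2 = 4

4


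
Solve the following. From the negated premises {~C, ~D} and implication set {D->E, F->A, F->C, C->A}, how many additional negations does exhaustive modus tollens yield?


Initial negated facts: {~C, ~D}
Apply modus tollens to closure:
  ~C and F->C  =>  ~F
Final negated: {~C, ~D, ~F}
New negations: {~F}
Count = 1

1


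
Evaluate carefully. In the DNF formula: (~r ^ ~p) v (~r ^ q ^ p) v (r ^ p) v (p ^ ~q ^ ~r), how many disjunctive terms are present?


A DNF formula is a disjunction of terms (conjunctions).
Terms are separated by v.
Counting the disjuncts: 4 terms.

4


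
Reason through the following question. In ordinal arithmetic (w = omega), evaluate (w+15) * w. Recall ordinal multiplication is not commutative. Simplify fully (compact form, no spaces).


Compute (w+15) * w.
Ordinal * is associative and left-distributive over +, but NOT commutative; for finite n>1, n*w = w but w*n stays w*n.
(w+15) * w = sup{(w+15)*k : k<w} = sup{w*k+15} = w^2 (the +15 tail is absorbed in the limit).
Result = w^2

w^2


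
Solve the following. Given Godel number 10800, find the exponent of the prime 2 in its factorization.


Factorize 10800 by dividing by 2 repeatedly.
Division steps: 2 divides 10800 exactly 4 time(s).
Exponent of 2 = 4

4


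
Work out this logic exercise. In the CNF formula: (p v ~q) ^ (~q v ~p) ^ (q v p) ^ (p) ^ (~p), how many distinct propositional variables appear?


Identify each variable that appears in the formula.
Variables found: p, q
Count = 2

2


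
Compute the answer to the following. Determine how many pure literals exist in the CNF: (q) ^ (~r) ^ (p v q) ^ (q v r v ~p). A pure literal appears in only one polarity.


Check each variable for pure literal status:
p: mixed (not pure)
q: pure positive
r: mixed (not pure)
Pure literal count = 1

1


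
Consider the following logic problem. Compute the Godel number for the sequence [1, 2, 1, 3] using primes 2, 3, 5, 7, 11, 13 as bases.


Encode each element as an exponent of the corresponding prime:
  2^1 = 2
  3^2 = 9
  5^1 = 5
  7^3 = 343
Product = 2 * 9 * 5 * 343 = 30870

30870


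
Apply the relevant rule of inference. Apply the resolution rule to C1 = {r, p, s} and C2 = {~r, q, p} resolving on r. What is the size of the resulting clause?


Remove r from C1 and ~r from C2.
C1 remainder: {p, s}
C2 remainder: {q, p}
Union (resolvent): {p, q, s}
Resolvent has 3 literal(s).

3


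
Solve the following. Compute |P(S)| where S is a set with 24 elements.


The power set of a set with n elements has 2^n elements.
|P(S)| = 2^24 = 16777216

16777216


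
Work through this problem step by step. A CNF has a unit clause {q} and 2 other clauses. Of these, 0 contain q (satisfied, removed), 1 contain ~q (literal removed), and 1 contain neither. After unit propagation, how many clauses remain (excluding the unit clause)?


Satisfied (removed): 0
Shortened (remain): 1
Unchanged (remain): 1
Remaining = 1 + 1 = 2

2


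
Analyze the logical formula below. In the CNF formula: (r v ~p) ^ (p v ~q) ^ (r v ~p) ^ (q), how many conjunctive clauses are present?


A CNF formula is a conjunction of clauses.
Clauses are separated by ^.
Counting the conjuncts: 4 clauses.

4


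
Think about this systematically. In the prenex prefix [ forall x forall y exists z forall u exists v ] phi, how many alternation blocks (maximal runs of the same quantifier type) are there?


Quantifier-type sequence: A A E A E  (A=forall, E=exists)
Group into maximal same-type runs:
  Ax2 | Ex1 | Ax1 | Ex1
Number of blocks = 4

4


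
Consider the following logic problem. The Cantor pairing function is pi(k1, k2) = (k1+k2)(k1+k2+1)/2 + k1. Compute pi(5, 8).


k1 + k2 = 13
(k1+k2)(k1+k2+1)/2 = 13 * 14 / 2 = 91
pi = 91 + 5 = 96

96


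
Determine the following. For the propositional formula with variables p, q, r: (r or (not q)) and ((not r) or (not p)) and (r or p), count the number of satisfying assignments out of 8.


Evaluate all 8 assignments for p, q, r:
p=0, q=0, r=0: 0
p=0, q=0, r=1: 1
p=0, q=1, r=0: 0
p=0, q=1, r=1: 1
p=1, q=0, r=0: 1
p=1, q=0, r=1: 0
p=1, q=1, r=0: 0
p=1, q=1, r=1: 0
Satisfying count = 3

3


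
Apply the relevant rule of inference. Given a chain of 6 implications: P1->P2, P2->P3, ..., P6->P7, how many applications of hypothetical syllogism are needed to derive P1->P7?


With 6 implications in a chain connecting 7 propositions:
P1->P2, P2->P3, ..., P6->P7
Steps needed = (number of implications) - 1 = 6 - 1 = 5

5


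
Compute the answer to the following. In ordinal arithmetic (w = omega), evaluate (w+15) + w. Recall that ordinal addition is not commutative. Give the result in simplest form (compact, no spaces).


Compute (w+15) + w.
Ordinal + is associative but NOT commutative; for finite n>0, n + w = w but w + n stays w+n.
(w+15) + w = w + (15+w) = w + w = w*2 (the finite tail 15 is absorbed by the right w).
Result = w*2

w*2


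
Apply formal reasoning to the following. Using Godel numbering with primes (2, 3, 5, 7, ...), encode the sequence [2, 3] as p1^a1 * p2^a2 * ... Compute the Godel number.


Encode each element as an exponent of the corresponding prime:
  2^2 = 4
  3^3 = 27
Product = 4 * 27 = 108

108


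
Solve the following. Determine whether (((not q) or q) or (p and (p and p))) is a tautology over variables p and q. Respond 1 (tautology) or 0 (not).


Check all 4 assignments:
p=0, q=0: 1
p=0, q=1: 1
p=1, q=0: 1
p=1, q=1: 1
Satisfying count = 4/4.
Tautology iff count = 4: yes.

1


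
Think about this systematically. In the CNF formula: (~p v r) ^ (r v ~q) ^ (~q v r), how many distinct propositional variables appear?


Identify each variable that appears in the formula.
Variables found: p, q, r
Count = 3

3


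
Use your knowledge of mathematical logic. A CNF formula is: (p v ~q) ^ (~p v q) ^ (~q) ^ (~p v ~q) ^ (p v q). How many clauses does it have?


A CNF formula is a conjunction of clauses.
Clauses are separated by ^.
Counting the conjuncts: 5 clauses.

5


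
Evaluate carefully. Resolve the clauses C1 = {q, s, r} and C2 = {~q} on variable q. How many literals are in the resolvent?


Remove q from C1 and ~q from C2.
C1 remainder: {s, r}
C2 remainder: {}
Union (resolvent): {r, s}
Resolvent has 2 literal(s).

2


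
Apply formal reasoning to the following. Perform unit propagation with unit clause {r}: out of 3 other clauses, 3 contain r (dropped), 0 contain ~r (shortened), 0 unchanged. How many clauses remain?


Satisfied (removed): 3
Shortened (remain): 0
Unchanged (remain): 0
Remaining = 0 + 0 = 0

0


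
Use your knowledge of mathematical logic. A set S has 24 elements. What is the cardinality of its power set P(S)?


The power set of a set with n elements has 2^n elements.
|P(S)| = 2^24 = 16777216

16777216


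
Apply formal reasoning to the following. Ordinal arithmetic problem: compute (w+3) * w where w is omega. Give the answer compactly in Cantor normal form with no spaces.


Compute (w+3) * w.
Ordinal * is associative and left-distributive over +, but NOT commutative; for finite n>1, n*w = w but w*n stays w*n.
(w+3) * w = sup{(w+3)*k : k<w} = sup{w*k+3} = w^2 (the +3 tail is absorbed in the limit).
Result = w^2

w^2
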